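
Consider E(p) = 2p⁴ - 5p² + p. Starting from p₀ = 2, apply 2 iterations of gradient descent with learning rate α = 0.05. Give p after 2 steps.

E′(p) = 8p³ - 10p + 1
p₁ = 2 − 0.05·45 = -0.25
p₂ = -0.25 − 0.05·3.375 = -0.41875

-0.41875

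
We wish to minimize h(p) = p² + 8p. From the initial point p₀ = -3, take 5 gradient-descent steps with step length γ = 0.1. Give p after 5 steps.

h′(p) = 2p + 8
p₁ = -3 − 0.1·2 = -3.2
p₂ = -3.2 − 0.1·1.6 = -3.36
p₃ = -3.36 − 0.1·1.28 = -3.488
p₄ = -3.488 − 0.1·1.024 = -3.5904
p₅ = -3.5904 − 0.1·0.8192 = -3.67232

-3.67232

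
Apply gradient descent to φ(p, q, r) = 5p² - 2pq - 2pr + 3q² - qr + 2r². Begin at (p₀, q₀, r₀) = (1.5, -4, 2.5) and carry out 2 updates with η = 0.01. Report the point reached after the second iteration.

∇φ = (10p - 2q - 2r, -2p + 6q - r, -2p - q + 4r)
(p₁, q₁, r₁) = (1.5, -4, 2.5) − 0.01·(18, -29.5, 11) = (1.32, -3.705, 2.39)
(p₂, q₂, r₂) = (1.32, -3.705, 2.39) − 0.01·(15.83, -27.26, 10.625) = (1.1617, -3.4324, 2.28375)

(1.1617, -3.4324, 2.28375)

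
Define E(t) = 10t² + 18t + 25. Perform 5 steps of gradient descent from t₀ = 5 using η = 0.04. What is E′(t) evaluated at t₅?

0.03776

E′(t) = 20t + 18
t₁ = 5 − 0.04·118 = 0.28
t₂ = 0.28 − 0.04·23.6 = -0.664
t₃ = -0.664 − 0.04·4.72 = -0.8528
t₄ = -0.8528 − 0.04·0.944 = -0.89056
t₅ = -0.89056 − 0.04·0.1888 = -0.898112
E′(t) at (-0.898112) = 0.03776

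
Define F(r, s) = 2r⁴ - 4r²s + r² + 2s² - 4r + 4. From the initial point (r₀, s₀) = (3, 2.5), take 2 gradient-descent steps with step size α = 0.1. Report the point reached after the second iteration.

∇F = (8r³ - 8rs + 2r - 4, -4r² + 4s)
Step 1: at (3, 2.5), ∇F = (158, -26) → (3, 2.5) − 0.1·(158, -26) = (-12.8, 5.1)
Step 2: at (-12.8, 5.1), ∇F = (-16284.576, -634.96) → (-12.8, 5.1) − 0.1·(-16284.576, -634.96) = (1615.6576, 68.596)

(1615.6576, 68.596)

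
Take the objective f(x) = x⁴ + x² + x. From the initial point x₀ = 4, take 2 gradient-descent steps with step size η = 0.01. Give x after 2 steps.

1.214585

f′(x) = 4x³ + 2x + 1
x₁ = 4 − 0.01·265 = 1.35
x₂ = 1.35 − 0.01·13.5415 = 1.214585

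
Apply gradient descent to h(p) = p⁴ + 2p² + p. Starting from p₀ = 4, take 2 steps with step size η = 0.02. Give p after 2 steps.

-1.11422912

h′(p) = 4p³ + 4p + 1
p₁ = 4 − 0.02·273 = -1.46
p₂ = -1.46 − 0.02·(-17.288544) = -1.11422912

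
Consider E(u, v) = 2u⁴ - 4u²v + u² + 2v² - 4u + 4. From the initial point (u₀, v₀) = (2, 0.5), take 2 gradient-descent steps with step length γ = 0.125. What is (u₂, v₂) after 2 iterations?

(110.5, 13.625)

∇E = (8u³ - 8uv + 2u - 4, -4u² + 4v)
Step 1: at (2, 0.5), ∇E = (56, -14) → (2, 0.5) − 0.125·(56, -14) = (-5, 2.25)
Step 2: at (-5, 2.25), ∇E = (-924, -91) → (-5, 2.25) − 0.125·(-924, -91) = (110.5, 13.625)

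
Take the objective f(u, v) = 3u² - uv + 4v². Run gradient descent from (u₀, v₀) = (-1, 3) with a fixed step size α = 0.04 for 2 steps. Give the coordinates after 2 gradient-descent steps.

∇f = (6u - v, -u + 8v)
Step 1: at (-1, 3), ∇f = (-9, 25) → (-1, 3) − 0.04·(-9, 25) = (-0.64, 2)
Step 2: at (-0.64, 2), ∇f = (-5.84, 16.64) → (-0.64, 2) − 0.04·(-5.84, 16.64) = (-0.4064, 1.3344)

(-0.4064, 1.3344)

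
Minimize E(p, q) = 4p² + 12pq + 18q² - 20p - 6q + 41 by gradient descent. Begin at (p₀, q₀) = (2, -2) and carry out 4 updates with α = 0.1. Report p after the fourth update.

∇E = (8p + 12q - 20, 12p + 36q - 6)
(p₁, q₁) = (2, -2) − 0.1·(-28, -54) = (4.8, 3.4)
(p₂, q₂) = (4.8, 3.4) − 0.1·(59.2, 174) = (-1.12, -14)
(p₃, q₃) = (-1.12, -14) − 0.1·(-196.96, -523.44) = (18.576, 38.344)
(p₄, q₄) = (18.576, 38.344) − 0.1·(588.736, 1597.296) = (-40.2976, -121.3856)
p = -40.2976

-40.2976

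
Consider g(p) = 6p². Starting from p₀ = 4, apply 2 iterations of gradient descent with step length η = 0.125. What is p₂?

g′(p) = 12p
Step 1: g′(4) = 48; p₁ = 4 − 0.125·48 = -2
Step 2: g′(-2) = -24; p₂ = -2 − 0.125·(-24) = 1

1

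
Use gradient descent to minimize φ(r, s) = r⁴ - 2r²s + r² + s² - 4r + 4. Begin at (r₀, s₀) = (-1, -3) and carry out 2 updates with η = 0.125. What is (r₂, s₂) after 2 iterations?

∇φ = (4r³ - 4rs + 2r - 4, -2r² + 2s)
(r₁, s₁) = (-1, -3) − 0.125·(-22, -8) = (1.75, -2)
(r₂, s₂) = (1.75, -2) − 0.125·(34.9375, -10.125) = (-2.6171875, -0.734375)

(-2.6171875, -0.734375)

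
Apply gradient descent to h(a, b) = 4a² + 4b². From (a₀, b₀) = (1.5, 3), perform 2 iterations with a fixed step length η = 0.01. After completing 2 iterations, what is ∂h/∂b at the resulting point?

20.3136

∇h = (8a, 8b)
Step 1: at (1.5, 3), ∇h = (12, 24) → (1.5, 3) − 0.01·(12, 24) = (1.38, 2.76)
Step 2: at (1.38, 2.76), ∇h = (11.04, 22.08) → (1.38, 2.76) − 0.01·(11.04, 22.08) = (1.2696, 2.5392)
∂h/∂b at (1.2696, 2.5392) = 20.3136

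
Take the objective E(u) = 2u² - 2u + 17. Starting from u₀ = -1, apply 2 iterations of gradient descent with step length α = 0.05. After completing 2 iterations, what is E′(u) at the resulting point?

E′(u) = 4u - 2
u₁ = -1 − 0.05·(-6) = -0.7
u₂ = -0.7 − 0.05·(-4.8) = -0.46
E′(u) at (-0.46) = -3.84

-3.84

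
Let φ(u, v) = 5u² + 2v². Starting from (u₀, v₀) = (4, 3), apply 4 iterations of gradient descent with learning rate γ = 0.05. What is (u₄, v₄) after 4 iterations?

∇φ = (10u, 4v)
(u₁, v₁) = (4, 3) − 0.05·(40, 12) = (2, 2.4)
(u₂, v₂) = (2, 2.4) − 0.05·(20, 9.6) = (1, 1.92)
(u₃, v₃) = (1, 1.92) − 0.05·(10, 7.68) = (0.5, 1.536)
(u₄, v₄) = (0.5, 1.536) − 0.05·(5, 6.144) = (0.25, 1.2288)

(0.25, 1.2288)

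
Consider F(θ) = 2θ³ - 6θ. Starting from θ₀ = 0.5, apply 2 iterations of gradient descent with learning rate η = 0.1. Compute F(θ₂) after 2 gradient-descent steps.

-3.99956527175

F′(θ) = 6θ² - 6
θ₁ = 0.5 − 0.1·(-4.5) = 0.95
θ₂ = 0.95 − 0.1·(-0.585) = 1.0085
F(1.0085) = -3.99956527175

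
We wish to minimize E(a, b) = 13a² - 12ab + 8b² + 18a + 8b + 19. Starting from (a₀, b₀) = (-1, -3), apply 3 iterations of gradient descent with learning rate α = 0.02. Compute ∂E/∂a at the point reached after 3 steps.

∇E = (26a - 12b + 18, -12a + 16b + 8)
(a₁, b₁) = (-1, -3) − 0.02·(28, -28) = (-1.56, -2.44)
(a₂, b₂) = (-1.56, -2.44) − 0.02·(6.72, -12.32) = (-1.6944, -2.1936)
(a₃, b₃) = (-1.6944, -2.1936) − 0.02·(0.2688, -6.7648) = (-1.699776, -2.058304)
∂E/∂a at (-1.699776, -2.058304) = -1.494528

-1.494528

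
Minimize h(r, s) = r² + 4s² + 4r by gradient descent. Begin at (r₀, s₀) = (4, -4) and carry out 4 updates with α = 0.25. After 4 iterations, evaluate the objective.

60.140625

∇h = (2r + 4, 8s)
Step 1: at (4, -4), ∇h = (12, -32) → (4, -4) − 0.25·(12, -32) = (1, 4)
Step 2: at (1, 4), ∇h = (6, 32) → (1, 4) − 0.25·(6, 32) = (-0.5, -4)
Step 3: at (-0.5, -4), ∇h = (3, -32) → (-0.5, -4) − 0.25·(3, -32) = (-1.25, 4)
Step 4: at (-1.25, 4), ∇h = (1.5, 32) → (-1.25, 4) − 0.25·(1.5, 32) = (-1.625, -4)
h(-1.625, -4) = 60.140625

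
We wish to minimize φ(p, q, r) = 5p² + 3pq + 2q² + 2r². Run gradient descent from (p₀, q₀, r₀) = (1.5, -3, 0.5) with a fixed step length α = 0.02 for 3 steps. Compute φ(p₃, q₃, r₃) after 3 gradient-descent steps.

∇φ = (10p + 3q, 3p + 4q, 4r)
Step 1: at (1.5, -3, 0.5), ∇φ = (6, -7.5, 2) → (1.5, -3, 0.5) − 0.02·(6, -7.5, 2) = (1.38, -2.85, 0.46)
Step 2: at (1.38, -2.85, 0.46), ∇φ = (5.25, -7.26, 1.84) → (1.38, -2.85, 0.46) − 0.02·(5.25, -7.26, 1.84) = (1.275, -2.7048, 0.4232)
Step 3: at (1.275, -2.7048, 0.4232), ∇φ = (4.6356, -6.9942, 1.6928) → (1.275, -2.7048, 0.4232) − 0.02·(4.6356, -6.9942, 1.6928) = (1.182288, -2.564916, 0.389344)
φ(1.182288, -2.564916, 0.389344) = 11.35238202608

11.35238202608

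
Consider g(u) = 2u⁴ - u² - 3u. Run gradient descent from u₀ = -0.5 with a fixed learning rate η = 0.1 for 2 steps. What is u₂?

g′(u) = 8u³ - 2u - 3
Step 1: g′(-0.5) = -3; u₁ = -0.5 − 0.1·(-3) = -0.2
Step 2: g′(-0.2) = -2.664; u₂ = -0.2 − 0.1·(-2.664) = 0.0664

0.0664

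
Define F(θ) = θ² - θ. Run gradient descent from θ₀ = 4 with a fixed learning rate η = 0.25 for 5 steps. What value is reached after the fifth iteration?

F′(θ) = 2θ - 1
Step 1: F′(4) = 7; θ₁ = 4 − 0.25·7 = 2.25
Step 2: F′(2.25) = 3.5; θ₂ = 2.25 − 0.25·3.5 = 1.375
Step 3: F′(1.375) = 1.75; θ₃ = 1.375 − 0.25·1.75 = 0.9375
Step 4: F′(0.9375) = 0.875; θ₄ = 0.9375 − 0.25·0.875 = 0.71875
Step 5: F′(0.71875) = 0.4375; θ₅ = 0.71875 − 0.25·0.4375 = 0.609375

0.609375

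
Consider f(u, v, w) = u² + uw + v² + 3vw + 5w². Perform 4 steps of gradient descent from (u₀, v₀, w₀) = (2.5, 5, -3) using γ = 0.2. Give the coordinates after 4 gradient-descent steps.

∇f = (2u + w, 2v + 3w, u + 3v + 10w)
Step 1: at (2.5, 5, -3), ∇f = (2, 1, -12.5) → (2.5, 5, -3) − 0.2·(2, 1, -12.5) = (2.1, 4.8, -0.5)
Step 2: at (2.1, 4.8, -0.5), ∇f = (3.7, 8.1, 11.5) → (2.1, 4.8, -0.5) − 0.2·(3.7, 8.1, 11.5) = (1.36, 3.18, -2.8)
Step 3: at (1.36, 3.18, -2.8), ∇f = (-0.08, -2.04, -17.1) → (1.36, 3.18, -2.8) − 0.2·(-0.08, -2.04, -17.1) = (1.376, 3.588, 0.62)
Step 4: at (1.376, 3.588, 0.62), ∇f = (3.372, 9.036, 18.34) → (1.376, 3.588, 0.62) − 0.2·(3.372, 9.036, 18.34) = (0.7016, 1.7808, -3.048)

(0.7016, 1.7808, -3.048)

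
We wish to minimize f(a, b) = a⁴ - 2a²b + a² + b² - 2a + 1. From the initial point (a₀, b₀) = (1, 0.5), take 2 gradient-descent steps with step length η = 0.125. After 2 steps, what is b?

∇f = (4a³ - 4ab + 2a - 2, -2a² + 2b)
Step 1: at (1, 0.5), ∇f = (2, -1) → (1, 0.5) − 0.125·(2, -1) = (0.75, 0.625)
Step 2: at (0.75, 0.625), ∇f = (-0.6875, 0.125) → (0.75, 0.625) − 0.125·(-0.6875, 0.125) = (0.8359375, 0.609375)
b = 0.609375

0.609375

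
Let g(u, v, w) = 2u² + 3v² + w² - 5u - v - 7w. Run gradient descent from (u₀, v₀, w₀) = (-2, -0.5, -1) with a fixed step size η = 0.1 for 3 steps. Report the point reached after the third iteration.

∇g = (4u - 5, 6v - 1, 2w - 7)
Step 1: at (-2, -0.5, -1), ∇g = (-13, -4, -9) → (-2, -0.5, -1) − 0.1·(-13, -4, -9) = (-0.7, -0.1, -0.1)
Step 2: at (-0.7, -0.1, -0.1), ∇g = (-7.8, -1.6, -7.2) → (-0.7, -0.1, -0.1) − 0.1·(-7.8, -1.6, -7.2) = (0.08, 0.06, 0.62)
Step 3: at (0.08, 0.06, 0.62), ∇g = (-4.68, -0.64, -5.76) → (0.08, 0.06, 0.62) − 0.1·(-4.68, -0.64, -5.76) = (0.548, 0.124, 1.196)

(0.548, 0.124, 1.196)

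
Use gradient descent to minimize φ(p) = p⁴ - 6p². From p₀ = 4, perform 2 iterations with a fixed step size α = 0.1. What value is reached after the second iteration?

1859.6928

φ′(p) = 4p³ - 12p
Step 1: φ′(4) = 208; p₁ = 4 − 0.1·208 = -16.8
Step 2: φ′(-16.8) = -18764.928; p₂ = -16.8 − 0.1·(-18764.928) = 1859.6928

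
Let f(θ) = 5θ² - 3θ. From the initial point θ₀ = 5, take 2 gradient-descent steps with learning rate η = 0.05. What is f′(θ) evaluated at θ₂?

11.75

f′(θ) = 10θ - 3
θ₁ = 5 − 0.05·47 = 2.65
θ₂ = 2.65 − 0.05·23.5 = 1.475
f′(θ) at (1.475) = 11.75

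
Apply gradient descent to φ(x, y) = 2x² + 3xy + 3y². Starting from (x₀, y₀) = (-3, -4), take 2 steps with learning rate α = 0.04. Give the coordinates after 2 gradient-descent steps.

∇φ = (4x + 3y, 3x + 6y)
(x₁, y₁) = (-3, -4) − 0.04·(-24, -33) = (-2.04, -2.68)
(x₂, y₂) = (-2.04, -2.68) − 0.04·(-16.2, -22.2) = (-1.392, -1.792)

(-1.392, -1.792)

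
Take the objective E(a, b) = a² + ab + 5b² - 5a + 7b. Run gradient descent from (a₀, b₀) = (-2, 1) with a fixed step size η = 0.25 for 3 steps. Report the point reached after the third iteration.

∇E = (2a + b - 5, a + 10b + 7)
Step 1: at (-2, 1), ∇E = (-8, 15) → (-2, 1) − 0.25·(-8, 15) = (0, -2.75)
Step 2: at (0, -2.75), ∇E = (-7.75, -20.5) → (0, -2.75) − 0.25·(-7.75, -20.5) = (1.9375, 2.375)
Step 3: at (1.9375, 2.375), ∇E = (1.25, 32.6875) → (1.9375, 2.375) − 0.25·(1.25, 32.6875) = (1.625, -5.796875)

(1.625, -5.796875)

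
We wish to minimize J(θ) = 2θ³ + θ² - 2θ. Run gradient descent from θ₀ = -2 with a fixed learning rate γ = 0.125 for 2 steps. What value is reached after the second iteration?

J′(θ) = 6θ² + 2θ - 2
θ₁ = -2 − 0.125·18 = -4.25
θ₂ = -4.25 − 0.125·97.875 = -16.484375

-16.484375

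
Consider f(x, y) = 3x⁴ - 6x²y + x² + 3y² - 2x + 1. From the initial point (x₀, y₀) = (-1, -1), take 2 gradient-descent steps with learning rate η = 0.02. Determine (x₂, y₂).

∇f = (12x³ - 12xy + 2x - 2, -6x² + 6y)
Step 1: at (-1, -1), ∇f = (-28, -12) → (-1, -1) − 0.02·(-28, -12) = (-0.44, -0.76)
Step 2: at (-0.44, -0.76), ∇f = (-7.915008, -5.7216) → (-0.44, -0.76) − 0.02·(-7.915008, -5.7216) = (-0.28169984, -0.645568)

(-0.28169984, -0.645568)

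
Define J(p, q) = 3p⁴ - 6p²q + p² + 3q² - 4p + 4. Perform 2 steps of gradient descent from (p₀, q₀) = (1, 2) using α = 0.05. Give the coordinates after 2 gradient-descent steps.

∇J = (12p³ - 12pq + 2p - 4, -6p² + 6q)
(p₁, q₁) = (1, 2) − 0.05·(-14, 6) = (1.7, 1.7)
(p₂, q₂) = (1.7, 1.7) − 0.05·(23.676, -7.14) = (0.5162, 2.057)

(0.5162, 2.057)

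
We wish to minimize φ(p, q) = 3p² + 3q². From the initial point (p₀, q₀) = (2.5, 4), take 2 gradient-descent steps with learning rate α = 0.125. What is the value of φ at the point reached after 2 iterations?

0.2607421875

∇φ = (6p, 6q)
(p₁, q₁) = (2.5, 4) − 0.125·(15, 24) = (0.625, 1)
(p₂, q₂) = (0.625, 1) − 0.125·(3.75, 6) = (0.15625, 0.25)
φ(0.15625, 0.25) = 0.2607421875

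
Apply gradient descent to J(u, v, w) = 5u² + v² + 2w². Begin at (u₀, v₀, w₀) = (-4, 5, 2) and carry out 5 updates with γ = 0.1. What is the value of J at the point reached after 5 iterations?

∇J = (10u, 2v, 4w)
(u₁, v₁, w₁) = (-4, 5, 2) − 0.1·(-40, 10, 8) = (0, 4, 1.2)
(u₂, v₂, w₂) = (0, 4, 1.2) − 0.1·(0, 8, 4.8) = (0, 3.2, 0.72)
(u₃, v₃, w₃) = (0, 3.2, 0.72) − 0.1·(0, 6.4, 2.88) = (0, 2.56, 0.432)
(u₄, v₄, w₄) = (0, 2.56, 0.432) − 0.1·(0, 5.12, 1.728) = (0, 2.048, 0.2592)
(u₅, v₅, w₅) = (0, 2.048, 0.2592) − 0.1·(0, 4.096, 1.0368) = (0, 1.6384, 0.15552)
J(0, 1.6384, 0.15552) = 2.7327275008

2.7327275008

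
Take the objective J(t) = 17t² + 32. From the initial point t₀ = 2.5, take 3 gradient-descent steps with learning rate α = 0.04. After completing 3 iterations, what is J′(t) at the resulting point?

-3.96576

J′(t) = 34t
Step 1: J′(2.5) = 85; t₁ = 2.5 − 0.04·85 = -0.9
Step 2: J′(-0.9) = -30.6; t₂ = -0.9 − 0.04·(-30.6) = 0.324
Step 3: J′(0.324) = 11.016; t₃ = 0.324 − 0.04·11.016 = -0.11664
J′(t) at (-0.11664) = -3.96576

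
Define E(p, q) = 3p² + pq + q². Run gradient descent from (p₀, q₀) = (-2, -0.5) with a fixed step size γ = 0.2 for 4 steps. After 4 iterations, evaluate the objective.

∇E = (6p + q, p + 2q)
Step 1: at (-2, -0.5), ∇E = (-12.5, -3) → (-2, -0.5) − 0.2·(-12.5, -3) = (0.5, 0.1)
Step 2: at (0.5, 0.1), ∇E = (3.1, 0.7) → (0.5, 0.1) − 0.2·(3.1, 0.7) = (-0.12, -0.04)
Step 3: at (-0.12, -0.04), ∇E = (-0.76, -0.2) → (-0.12, -0.04) − 0.2·(-0.76, -0.2) = (0.032, 0)
Step 4: at (0.032, 0), ∇E = (0.192, 0.032) → (0.032, 0) − 0.2·(0.192, 0.032) = (-0.0064, -0.0064)
E(-0.0064, -0.0064) = 0.0002048

0.0002048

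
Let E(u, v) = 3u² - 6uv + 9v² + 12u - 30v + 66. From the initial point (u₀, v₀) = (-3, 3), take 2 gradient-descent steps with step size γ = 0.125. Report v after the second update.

6.5625

∇E = (6u - 6v + 12, -6u + 18v - 30)
(u₁, v₁) = (-3, 3) − 0.125·(-24, 42) = (0, -2.25)
(u₂, v₂) = (0, -2.25) − 0.125·(25.5, -70.5) = (-3.1875, 6.5625)
v = 6.5625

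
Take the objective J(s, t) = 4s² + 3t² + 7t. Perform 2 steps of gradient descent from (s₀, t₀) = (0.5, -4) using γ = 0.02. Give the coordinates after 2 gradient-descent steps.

(0.3528, -3.3608)

∇J = (8s, 6t + 7)
(s₁, t₁) = (0.5, -4) − 0.02·(4, -17) = (0.42, -3.66)
(s₂, t₂) = (0.42, -3.66) − 0.02·(3.36, -14.96) = (0.3528, -3.3608)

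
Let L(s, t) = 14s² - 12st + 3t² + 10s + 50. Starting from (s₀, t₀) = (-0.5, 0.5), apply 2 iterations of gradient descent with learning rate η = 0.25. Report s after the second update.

∇L = (28s - 12t + 10, -12s + 6t)
Step 1: at (-0.5, 0.5), ∇L = (-10, 9) → (-0.5, 0.5) − 0.25·(-10, 9) = (2, -1.75)
Step 2: at (2, -1.75), ∇L = (87, -34.5) → (2, -1.75) − 0.25·(87, -34.5) = (-19.75, 6.875)
s = -19.75

-19.75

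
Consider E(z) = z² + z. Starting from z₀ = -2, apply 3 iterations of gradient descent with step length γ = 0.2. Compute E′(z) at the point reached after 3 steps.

E′(z) = 2z + 1
Step 1: E′(-2) = -3; z₁ = -2 − 0.2·(-3) = -1.4
Step 2: E′(-1.4) = -1.8; z₂ = -1.4 − 0.2·(-1.8) = -1.04
Step 3: E′(-1.04) = -1.08; z₃ = -1.04 − 0.2·(-1.08) = -0.824
E′(z) at (-0.824) = -0.648

-0.648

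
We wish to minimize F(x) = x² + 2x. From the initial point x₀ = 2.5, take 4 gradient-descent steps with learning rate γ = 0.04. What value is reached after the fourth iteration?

1.50737536

F′(x) = 2x + 2
x₁ = 2.5 − 0.04·7 = 2.22
x₂ = 2.22 − 0.04·6.44 = 1.9624
x₃ = 1.9624 − 0.04·5.9248 = 1.725408
x₄ = 1.725408 − 0.04·5.450816 = 1.50737536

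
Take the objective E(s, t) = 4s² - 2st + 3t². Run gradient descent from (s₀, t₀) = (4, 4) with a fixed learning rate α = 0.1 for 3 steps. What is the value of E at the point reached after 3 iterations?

∇E = (8s - 2t, -2s + 6t)
Step 1: at (4, 4), ∇E = (24, 16) → (4, 4) − 0.1·(24, 16) = (1.6, 2.4)
Step 2: at (1.6, 2.4), ∇E = (8, 11.2) → (1.6, 2.4) − 0.1·(8, 11.2) = (0.8, 1.28)
Step 3: at (0.8, 1.28), ∇E = (3.84, 6.08) → (0.8, 1.28) − 0.1·(3.84, 6.08) = (0.416, 0.672)
E(0.416, 0.672) = 1.487872

1.487872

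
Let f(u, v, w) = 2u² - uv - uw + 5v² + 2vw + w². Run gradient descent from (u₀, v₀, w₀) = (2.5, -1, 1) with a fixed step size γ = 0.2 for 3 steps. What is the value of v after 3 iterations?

1.5

∇f = (4u - v - w, -u + 10v + 2w, -u + 2v + 2w)
Step 1: at (2.5, -1, 1), ∇f = (10, -10.5, -2.5) → (2.5, -1, 1) − 0.2·(10, -10.5, -2.5) = (0.5, 1.1, 1.5)
Step 2: at (0.5, 1.1, 1.5), ∇f = (-0.6, 13.5, 4.7) → (0.5, 1.1, 1.5) − 0.2·(-0.6, 13.5, 4.7) = (0.62, -1.6, 0.56)
Step 3: at (0.62, -1.6, 0.56), ∇f = (3.52, -15.5, -2.7) → (0.62, -1.6, 0.56) − 0.2·(3.52, -15.5, -2.7) = (-0.084, 1.5, 1.1)
v = 1.5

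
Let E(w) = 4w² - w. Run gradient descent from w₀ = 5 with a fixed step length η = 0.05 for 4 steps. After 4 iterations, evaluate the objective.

E′(w) = 8w - 1
Step 1: E′(5) = 39; w₁ = 5 − 0.05·39 = 3.05
Step 2: E′(3.05) = 23.4; w₂ = 3.05 − 0.05·23.4 = 1.88
Step 3: E′(1.88) = 14.04; w₃ = 1.88 − 0.05·14.04 = 1.178
Step 4: E′(1.178) = 8.424; w₄ = 1.178 − 0.05·8.424 = 0.7568
E(0.7568) = 1.53418496

1.53418496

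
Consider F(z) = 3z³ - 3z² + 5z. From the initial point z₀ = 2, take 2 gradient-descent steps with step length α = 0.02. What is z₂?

F′(z) = 9z² - 6z + 5
Step 1: F′(2) = 29; z₁ = 2 − 0.02·29 = 1.42
Step 2: F′(1.42) = 14.6276; z₂ = 1.42 − 0.02·14.6276 = 1.127448

1.127448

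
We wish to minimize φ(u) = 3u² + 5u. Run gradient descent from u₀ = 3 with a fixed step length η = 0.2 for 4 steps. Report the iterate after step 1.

-1.6

φ′(u) = 6u + 5
u₁ = 3 − 0.2·23 = -1.6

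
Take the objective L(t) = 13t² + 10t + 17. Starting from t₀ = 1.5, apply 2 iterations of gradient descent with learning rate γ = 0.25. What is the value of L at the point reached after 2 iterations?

42266.328125

L′(t) = 26t + 10
Step 1: L′(1.5) = 49; t₁ = 1.5 − 0.25·49 = -10.75
Step 2: L′(-10.75) = -269.5; t₂ = -10.75 − 0.25·(-269.5) = 56.625
L(56.625) = 42266.328125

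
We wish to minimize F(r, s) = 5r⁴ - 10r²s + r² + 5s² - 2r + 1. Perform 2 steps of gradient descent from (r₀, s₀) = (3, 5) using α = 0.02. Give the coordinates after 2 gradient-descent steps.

(-3.4685312, 5.34688)

∇F = (20r³ - 20rs + 2r - 2, -10r² + 10s)
Step 1: at (3, 5), ∇F = (244, -40) → (3, 5) − 0.02·(244, -40) = (-1.88, 5.8)
Step 2: at (-1.88, 5.8), ∇F = (79.42656, 22.656) → (-1.88, 5.8) − 0.02·(79.42656, 22.656) = (-3.4685312, 5.34688)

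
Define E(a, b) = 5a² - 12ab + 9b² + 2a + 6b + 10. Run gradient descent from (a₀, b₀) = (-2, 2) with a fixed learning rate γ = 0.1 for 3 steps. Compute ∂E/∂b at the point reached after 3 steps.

∇E = (10a - 12b + 2, -12a + 18b + 6)
Step 1: at (-2, 2), ∇E = (-42, 66) → (-2, 2) − 0.1·(-42, 66) = (2.2, -4.6)
Step 2: at (2.2, -4.6), ∇E = (79.2, -103.2) → (2.2, -4.6) − 0.1·(79.2, -103.2) = (-5.72, 5.72)
Step 3: at (-5.72, 5.72), ∇E = (-123.84, 177.6) → (-5.72, 5.72) − 0.1·(-123.84, 177.6) = (6.664, -12.04)
∂E/∂b at (6.664, -12.04) = -290.688

-290.688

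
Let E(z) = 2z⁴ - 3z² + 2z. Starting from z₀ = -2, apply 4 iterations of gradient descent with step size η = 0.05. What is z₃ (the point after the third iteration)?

0.5

E′(z) = 8z³ - 6z + 2
z₁ = -2 − 0.05·(-50) = 0.5
z₂ = 0.5 − 0.05·0 = 0.5
z₃ = 0.5 − 0.05·0 = 0.5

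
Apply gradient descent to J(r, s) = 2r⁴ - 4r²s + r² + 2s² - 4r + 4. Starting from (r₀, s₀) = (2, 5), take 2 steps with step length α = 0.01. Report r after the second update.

2.20767232

∇J = (8r³ - 8rs + 2r - 4, -4r² + 4s)
Step 1: at (2, 5), ∇J = (-16, 4) → (2, 5) − 0.01·(-16, 4) = (2.16, 4.96)
Step 2: at (2.16, 4.96), ∇J = (-4.767232, 1.1776) → (2.16, 4.96) − 0.01·(-4.767232, 1.1776) = (2.20767232, 4.948224)
r = 2.20767232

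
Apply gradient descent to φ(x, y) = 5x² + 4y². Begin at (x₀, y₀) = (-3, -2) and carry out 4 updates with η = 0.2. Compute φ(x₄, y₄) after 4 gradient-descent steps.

45.26873856

∇φ = (10x, 8y)
Step 1: at (-3, -2), ∇φ = (-30, -16) → (-3, -2) − 0.2·(-30, -16) = (3, 1.2)
Step 2: at (3, 1.2), ∇φ = (30, 9.6) → (3, 1.2) − 0.2·(30, 9.6) = (-3, -0.72)
Step 3: at (-3, -0.72), ∇φ = (-30, -5.76) → (-3, -0.72) − 0.2·(-30, -5.76) = (3, 0.432)
Step 4: at (3, 0.432), ∇φ = (30, 3.456) → (3, 0.432) − 0.2·(30, 3.456) = (-3, -0.2592)
φ(-3, -0.2592) = 45.26873856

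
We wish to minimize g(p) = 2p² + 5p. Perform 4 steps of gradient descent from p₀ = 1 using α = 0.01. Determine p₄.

g′(p) = 4p + 5
Step 1: g′(1) = 9; p₁ = 1 − 0.01·9 = 0.91
Step 2: g′(0.91) = 8.64; p₂ = 0.91 − 0.01·8.64 = 0.8236
Step 3: g′(0.8236) = 8.2944; p₃ = 0.8236 − 0.01·8.2944 = 0.740656
Step 4: g′(0.740656) = 7.962624; p₄ = 0.740656 − 0.01·7.962624 = 0.66102976

0.66102976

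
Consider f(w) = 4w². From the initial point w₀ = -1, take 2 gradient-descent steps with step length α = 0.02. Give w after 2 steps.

f′(w) = 8w
w₁ = -1 − 0.02·(-8) = -0.84
w₂ = -0.84 − 0.02·(-6.72) = -0.7056

-0.7056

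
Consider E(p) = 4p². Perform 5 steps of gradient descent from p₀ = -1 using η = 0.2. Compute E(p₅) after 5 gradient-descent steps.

0.0241864704

E′(p) = 8p
p₁ = -1 − 0.2·(-8) = 0.6
p₂ = 0.6 − 0.2·4.8 = -0.36
p₃ = -0.36 − 0.2·(-2.88) = 0.216
p₄ = 0.216 − 0.2·1.728 = -0.1296
p₅ = -0.1296 − 0.2·(-1.0368) = 0.07776
E(0.07776) = 0.0241864704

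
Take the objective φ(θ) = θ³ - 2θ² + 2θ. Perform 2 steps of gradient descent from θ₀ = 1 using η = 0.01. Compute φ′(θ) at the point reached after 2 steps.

φ′(θ) = 3θ² - 4θ + 2
Step 1: φ′(1) = 1; θ₁ = 1 − 0.01·1 = 0.99
Step 2: φ′(0.99) = 0.9803; θ₂ = 0.99 − 0.01·0.9803 = 0.980197
φ′(θ) at (0.980197) = 0.961570476427

0.961570476427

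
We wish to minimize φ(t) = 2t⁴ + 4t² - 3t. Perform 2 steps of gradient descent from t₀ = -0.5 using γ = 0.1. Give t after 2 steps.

0.3384

φ′(t) = 8t³ + 8t - 3
Step 1: φ′(-0.5) = -8; t₁ = -0.5 − 0.1·(-8) = 0.3
Step 2: φ′(0.3) = -0.384; t₂ = 0.3 − 0.1·(-0.384) = 0.3384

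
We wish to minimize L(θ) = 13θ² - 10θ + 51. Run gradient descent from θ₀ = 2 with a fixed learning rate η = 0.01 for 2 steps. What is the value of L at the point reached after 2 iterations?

59.24929232

L′(θ) = 26θ - 10
θ₁ = 2 − 0.01·42 = 1.58
θ₂ = 1.58 − 0.01·31.08 = 1.2692
L(1.2692) = 59.24929232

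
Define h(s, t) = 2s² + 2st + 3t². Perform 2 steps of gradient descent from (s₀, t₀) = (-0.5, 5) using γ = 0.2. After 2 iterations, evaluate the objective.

∇h = (4s + 2t, 2s + 6t)
(s₁, t₁) = (-0.5, 5) − 0.2·(8, 29) = (-2.1, -0.8)
(s₂, t₂) = (-2.1, -0.8) − 0.2·(-10, -9) = (-0.1, 1)
h(-0.1, 1) = 2.82

2.82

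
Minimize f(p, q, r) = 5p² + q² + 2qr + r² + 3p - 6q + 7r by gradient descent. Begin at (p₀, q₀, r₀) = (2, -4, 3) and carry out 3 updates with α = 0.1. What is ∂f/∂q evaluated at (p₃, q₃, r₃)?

-6.824

∇f = (10p + 3, 2q + 2r - 6, 2q + 2r + 7)
(p₁, q₁, r₁) = (2, -4, 3) − 0.1·(23, -8, 5) = (-0.3, -3.2, 2.5)
(p₂, q₂, r₂) = (-0.3, -3.2, 2.5) − 0.1·(0, -7.4, 5.6) = (-0.3, -2.46, 1.94)
(p₃, q₃, r₃) = (-0.3, -2.46, 1.94) − 0.1·(0, -7.04, 5.96) = (-0.3, -1.756, 1.344)
∂f/∂q at (-0.3, -1.756, 1.344) = -6.824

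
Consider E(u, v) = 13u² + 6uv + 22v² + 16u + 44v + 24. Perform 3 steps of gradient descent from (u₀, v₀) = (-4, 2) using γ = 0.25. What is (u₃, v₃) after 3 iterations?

∇E = (26u + 6v + 16, 6u + 44v + 44)
(u₁, v₁) = (-4, 2) − 0.25·(-76, 108) = (15, -25)
(u₂, v₂) = (15, -25) − 0.25·(256, -966) = (-49, 216.5)
(u₃, v₃) = (-49, 216.5) − 0.25·(41, 9276) = (-59.25, -2102.5)

(-59.25, -2102.5)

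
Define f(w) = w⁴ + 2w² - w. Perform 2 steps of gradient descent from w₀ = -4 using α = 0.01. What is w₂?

-1.12726468

f′(w) = 4w³ + 4w - 1
w₁ = -4 − 0.01·(-273) = -1.27
w₂ = -1.27 − 0.01·(-14.273532) = -1.12726468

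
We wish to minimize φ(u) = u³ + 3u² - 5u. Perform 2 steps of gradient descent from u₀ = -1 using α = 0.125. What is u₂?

0.625

φ′(u) = 3u² + 6u - 5
u₁ = -1 − 0.125·(-8) = 0
u₂ = 0 − 0.125·(-5) = 0.625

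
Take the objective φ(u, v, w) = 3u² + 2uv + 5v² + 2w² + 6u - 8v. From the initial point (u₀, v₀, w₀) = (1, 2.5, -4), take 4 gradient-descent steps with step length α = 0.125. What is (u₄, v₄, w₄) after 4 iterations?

∇φ = (6u + 2v + 6, 2u + 10v - 8, 4w)
(u₁, v₁, w₁) = (1, 2.5, -4) − 0.125·(17, 19, -16) = (-1.125, 0.125, -2)
(u₂, v₂, w₂) = (-1.125, 0.125, -2) − 0.125·(-0.5, -9, -8) = (-1.0625, 1.25, -1)
(u₃, v₃, w₃) = (-1.0625, 1.25, -1) − 0.125·(2.125, 2.375, -4) = (-1.328125, 0.953125, -0.5)
(u₄, v₄, w₄) = (-1.328125, 0.953125, -0.5) − 0.125·(-0.0625, -1.125, -2) = (-1.3203125, 1.09375, -0.25)

(-1.3203125, 1.09375, -0.25)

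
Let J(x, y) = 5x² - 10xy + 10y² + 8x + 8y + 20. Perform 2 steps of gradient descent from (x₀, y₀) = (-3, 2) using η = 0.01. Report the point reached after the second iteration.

(-2.28, 0.638)

∇J = (10x - 10y + 8, -10x + 20y + 8)
Step 1: at (-3, 2), ∇J = (-42, 78) → (-3, 2) − 0.01·(-42, 78) = (-2.58, 1.22)
Step 2: at (-2.58, 1.22), ∇J = (-30, 58.2) → (-2.58, 1.22) − 0.01·(-30, 58.2) = (-2.28, 0.638)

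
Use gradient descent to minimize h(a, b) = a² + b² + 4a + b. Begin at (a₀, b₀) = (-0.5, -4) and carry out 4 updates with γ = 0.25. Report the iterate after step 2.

∇h = (2a + 4, 2b + 1)
(a₁, b₁) = (-0.5, -4) − 0.25·(3, -7) = (-1.25, -2.25)
(a₂, b₂) = (-1.25, -2.25) − 0.25·(1.5, -3.5) = (-1.625, -1.375)

(-1.625, -1.375)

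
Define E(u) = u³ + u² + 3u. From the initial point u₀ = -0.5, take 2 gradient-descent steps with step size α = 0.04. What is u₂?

-0.725852

E′(u) = 3u² + 2u + 3
u₁ = -0.5 − 0.04·2.75 = -0.61
u₂ = -0.61 − 0.04·2.8963 = -0.725852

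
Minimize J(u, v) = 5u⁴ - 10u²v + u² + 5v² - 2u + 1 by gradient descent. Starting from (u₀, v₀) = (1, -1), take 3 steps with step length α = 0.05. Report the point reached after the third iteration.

∇J = (20u³ - 20uv + 2u - 2, -10u² + 10v)
Step 1: at (1, -1), ∇J = (40, -20) → (1, -1) − 0.05·(40, -20) = (-1, 0)
Step 2: at (-1, 0), ∇J = (-24, -10) → (-1, 0) − 0.05·(-24, -10) = (0.2, 0.5)
Step 3: at (0.2, 0.5), ∇J = (-3.44, 4.6) → (0.2, 0.5) − 0.05·(-3.44, 4.6) = (0.372, 0.27)

(0.372, 0.27)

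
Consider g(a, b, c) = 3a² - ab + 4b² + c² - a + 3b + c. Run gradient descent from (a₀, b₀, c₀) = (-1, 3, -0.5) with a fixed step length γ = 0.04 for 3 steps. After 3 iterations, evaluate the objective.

3.665043028992

∇g = (6a - b - 1, -a + 8b + 3, 2c + 1)
Step 1: at (-1, 3, -0.5), ∇g = (-10, 28, 0) → (-1, 3, -0.5) − 0.04·(-10, 28, 0) = (-0.6, 1.88, -0.5)
Step 2: at (-0.6, 1.88, -0.5), ∇g = (-6.48, 18.64, 0) → (-0.6, 1.88, -0.5) − 0.04·(-6.48, 18.64, 0) = (-0.3408, 1.1344, -0.5)
Step 3: at (-0.3408, 1.1344, -0.5), ∇g = (-4.1792, 12.416, 0) → (-0.3408, 1.1344, -0.5) − 0.04·(-4.1792, 12.416, 0) = (-0.173632, 0.63776, -0.5)
g(-0.173632, 0.63776, -0.5) = 3.665043028992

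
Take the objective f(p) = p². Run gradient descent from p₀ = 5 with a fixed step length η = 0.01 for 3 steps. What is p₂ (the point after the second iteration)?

f′(p) = 2p
Step 1: f′(5) = 10; p₁ = 5 − 0.01·10 = 4.9
Step 2: f′(4.9) = 9.8; p₂ = 4.9 − 0.01·9.8 = 4.802

4.802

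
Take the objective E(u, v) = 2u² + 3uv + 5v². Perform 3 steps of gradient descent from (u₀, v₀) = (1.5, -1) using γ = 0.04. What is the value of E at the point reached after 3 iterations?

2.1578213376

∇E = (4u + 3v, 3u + 10v)
Step 1: at (1.5, -1), ∇E = (3, -5.5) → (1.5, -1) − 0.04·(3, -5.5) = (1.38, -0.78)
Step 2: at (1.38, -0.78), ∇E = (3.18, -3.66) → (1.38, -0.78) − 0.04·(3.18, -3.66) = (1.2528, -0.6336)
Step 3: at (1.2528, -0.6336), ∇E = (3.1104, -2.5776) → (1.2528, -0.6336) − 0.04·(3.1104, -2.5776) = (1.128384, -0.530496)
E(1.128384, -0.530496) = 2.1578213376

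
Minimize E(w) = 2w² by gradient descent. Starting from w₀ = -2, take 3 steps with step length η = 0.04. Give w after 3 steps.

E′(w) = 4w
Step 1: E′(-2) = -8; w₁ = -2 − 0.04·(-8) = -1.68
Step 2: E′(-1.68) = -6.72; w₂ = -1.68 − 0.04·(-6.72) = -1.4112
Step 3: E′(-1.4112) = -5.6448; w₃ = -1.4112 − 0.04·(-5.6448) = -1.185408

-1.185408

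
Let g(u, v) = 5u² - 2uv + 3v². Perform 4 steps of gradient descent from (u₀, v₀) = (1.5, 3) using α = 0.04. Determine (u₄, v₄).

(0.52934016, 1.2137856)

∇g = (10u - 2v, -2u + 6v)
(u₁, v₁) = (1.5, 3) − 0.04·(9, 15) = (1.14, 2.4)
(u₂, v₂) = (1.14, 2.4) − 0.04·(6.6, 12.12) = (0.876, 1.9152)
(u₃, v₃) = (0.876, 1.9152) − 0.04·(4.9296, 9.7392) = (0.678816, 1.525632)
(u₄, v₄) = (0.678816, 1.525632) − 0.04·(3.736896, 7.79616) = (0.52934016, 1.2137856)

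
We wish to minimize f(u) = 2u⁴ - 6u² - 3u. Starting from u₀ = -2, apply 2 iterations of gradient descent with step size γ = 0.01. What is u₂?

f′(u) = 8u³ - 12u - 3
Step 1: f′(-2) = -43; u₁ = -2 − 0.01·(-43) = -1.57
Step 2: f′(-1.57) = -15.119144; u₂ = -1.57 − 0.01·(-15.119144) = -1.41880856

-1.41880856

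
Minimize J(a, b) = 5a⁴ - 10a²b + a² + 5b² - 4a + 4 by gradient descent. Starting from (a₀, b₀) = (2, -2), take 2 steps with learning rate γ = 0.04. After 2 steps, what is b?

∇J = (20a³ - 20ab + 2a - 4, -10a² + 10b)
Step 1: at (2, -2), ∇J = (240, -60) → (2, -2) − 0.04·(240, -60) = (-7.6, 0.4)
Step 2: at (-7.6, 0.4), ∇J = (-8737.92, -573.6) → (-7.6, 0.4) − 0.04·(-8737.92, -573.6) = (341.9168, 23.344)
b = 23.344

23.344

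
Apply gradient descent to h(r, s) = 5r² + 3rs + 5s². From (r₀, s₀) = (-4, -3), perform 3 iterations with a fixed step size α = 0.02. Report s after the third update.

∇h = (10r + 3s, 3r + 10s)
(r₁, s₁) = (-4, -3) − 0.02·(-49, -42) = (-3.02, -2.16)
(r₂, s₂) = (-3.02, -2.16) − 0.02·(-36.68, -30.66) = (-2.2864, -1.5468)
(r₃, s₃) = (-2.2864, -1.5468) − 0.02·(-27.5044, -22.3272) = (-1.736312, -1.100256)
s = -1.100256

-1.100256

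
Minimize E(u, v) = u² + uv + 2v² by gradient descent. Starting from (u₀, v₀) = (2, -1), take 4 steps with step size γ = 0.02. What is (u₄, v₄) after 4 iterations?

∇E = (2u + v, u + 4v)
(u₁, v₁) = (2, -1) − 0.02·(3, -2) = (1.94, -0.96)
(u₂, v₂) = (1.94, -0.96) − 0.02·(2.92, -1.9) = (1.8816, -0.922)
(u₃, v₃) = (1.8816, -0.922) − 0.02·(2.8412, -1.8064) = (1.824776, -0.885872)
(u₄, v₄) = (1.824776, -0.885872) − 0.02·(2.76368, -1.718712) = (1.7695024, -0.85149776)

(1.7695024, -0.85149776)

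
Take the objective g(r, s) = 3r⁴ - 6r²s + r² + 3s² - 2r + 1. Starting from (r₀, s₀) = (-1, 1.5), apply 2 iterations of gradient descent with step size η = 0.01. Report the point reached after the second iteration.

∇g = (12r³ - 12rs + 2r - 2, -6r² + 6s)
Step 1: at (-1, 1.5), ∇g = (2, 3) → (-1, 1.5) − 0.01·(2, 3) = (-1.02, 1.47)
Step 2: at (-1.02, 1.47), ∇g = (1.218304, 2.5776) → (-1.02, 1.47) − 0.01·(1.218304, 2.5776) = (-1.03218304, 1.444224)

(-1.03218304, 1.444224)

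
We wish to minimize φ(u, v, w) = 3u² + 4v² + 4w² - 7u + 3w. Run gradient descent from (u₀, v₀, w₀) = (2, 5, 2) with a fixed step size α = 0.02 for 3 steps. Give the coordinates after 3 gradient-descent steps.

(1.73456, 2.96352, 1.032672)

∇φ = (6u - 7, 8v, 8w + 3)
(u₁, v₁, w₁) = (2, 5, 2) − 0.02·(5, 40, 19) = (1.9, 4.2, 1.62)
(u₂, v₂, w₂) = (1.9, 4.2, 1.62) − 0.02·(4.4, 33.6, 15.96) = (1.812, 3.528, 1.3008)
(u₃, v₃, w₃) = (1.812, 3.528, 1.3008) − 0.02·(3.872, 28.224, 13.4064) = (1.73456, 2.96352, 1.032672)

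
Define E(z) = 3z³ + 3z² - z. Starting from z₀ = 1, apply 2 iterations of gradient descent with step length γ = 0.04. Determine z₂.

E′(z) = 9z² + 6z - 1
Step 1: E′(1) = 14; z₁ = 1 − 0.04·14 = 0.44
Step 2: E′(0.44) = 3.3824; z₂ = 0.44 − 0.04·3.3824 = 0.304704

0.304704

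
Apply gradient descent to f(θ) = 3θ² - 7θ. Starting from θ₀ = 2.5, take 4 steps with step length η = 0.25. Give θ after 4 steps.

1.25

f′(θ) = 6θ - 7
θ₁ = 2.5 − 0.25·8 = 0.5
θ₂ = 0.5 − 0.25·(-4) = 1.5
θ₃ = 1.5 − 0.25·2 = 1
θ₄ = 1 − 0.25·(-1) = 1.25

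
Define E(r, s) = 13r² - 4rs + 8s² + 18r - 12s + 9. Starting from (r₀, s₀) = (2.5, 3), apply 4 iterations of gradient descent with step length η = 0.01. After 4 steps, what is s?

2.05605648

∇E = (26r - 4s + 18, -4r + 16s - 12)
Step 1: at (2.5, 3), ∇E = (71, 26) → (2.5, 3) − 0.01·(71, 26) = (1.79, 2.74)
Step 2: at (1.79, 2.74), ∇E = (53.58, 24.68) → (1.79, 2.74) − 0.01·(53.58, 24.68) = (1.2542, 2.4932)
Step 3: at (1.2542, 2.4932), ∇E = (40.6364, 22.8744) → (1.2542, 2.4932) − 0.01·(40.6364, 22.8744) = (0.847836, 2.264456)
Step 4: at (0.847836, 2.264456), ∇E = (30.985912, 20.839952) → (0.847836, 2.264456) − 0.01·(30.985912, 20.839952) = (0.53797688, 2.05605648)
s = 2.05605648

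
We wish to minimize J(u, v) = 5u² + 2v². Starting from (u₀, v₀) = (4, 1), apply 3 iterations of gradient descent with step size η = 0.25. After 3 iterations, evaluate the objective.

∇J = (10u, 4v)
(u₁, v₁) = (4, 1) − 0.25·(40, 4) = (-6, 0)
(u₂, v₂) = (-6, 0) − 0.25·(-60, 0) = (9, 0)
(u₃, v₃) = (9, 0) − 0.25·(90, 0) = (-13.5, 0)
J(-13.5, 0) = 911.25

911.25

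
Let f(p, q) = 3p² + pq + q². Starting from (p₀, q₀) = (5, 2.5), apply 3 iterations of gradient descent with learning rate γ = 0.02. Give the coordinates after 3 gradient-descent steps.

∇f = (6p + q, p + 2q)
Step 1: at (5, 2.5), ∇f = (32.5, 10) → (5, 2.5) − 0.02·(32.5, 10) = (4.35, 2.3)
Step 2: at (4.35, 2.3), ∇f = (28.4, 8.95) → (4.35, 2.3) − 0.02·(28.4, 8.95) = (3.782, 2.121)
Step 3: at (3.782, 2.121), ∇f = (24.813, 8.024) → (3.782, 2.121) − 0.02·(24.813, 8.024) = (3.28574, 1.96052)

(3.28574, 1.96052)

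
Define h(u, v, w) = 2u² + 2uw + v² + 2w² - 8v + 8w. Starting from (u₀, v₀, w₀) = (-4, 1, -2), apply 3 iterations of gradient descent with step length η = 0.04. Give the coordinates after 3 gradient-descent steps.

∇h = (4u + 2w, 2v - 8, 2u + 4w + 8)
Step 1: at (-4, 1, -2), ∇h = (-20, -6, -8) → (-4, 1, -2) − 0.04·(-20, -6, -8) = (-3.2, 1.24, -1.68)
Step 2: at (-3.2, 1.24, -1.68), ∇h = (-16.16, -5.52, -5.12) → (-3.2, 1.24, -1.68) − 0.04·(-16.16, -5.52, -5.12) = (-2.5536, 1.4608, -1.4752)
Step 3: at (-2.5536, 1.4608, -1.4752), ∇h = (-13.1648, -5.0784, -3.008) → (-2.5536, 1.4608, -1.4752) − 0.04·(-13.1648, -5.0784, -3.008) = (-2.027008, 1.663936, -1.35488)

(-2.027008, 1.663936, -1.35488)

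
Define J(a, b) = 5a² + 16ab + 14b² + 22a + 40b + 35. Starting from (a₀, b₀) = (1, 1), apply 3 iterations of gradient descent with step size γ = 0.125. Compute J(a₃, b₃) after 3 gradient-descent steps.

∇J = (10a + 16b + 22, 16a + 28b + 40)
Step 1: at (1, 1), ∇J = (48, 84) → (1, 1) − 0.125·(48, 84) = (-5, -9.5)
Step 2: at (-5, -9.5), ∇J = (-180, -306) → (-5, -9.5) − 0.125·(-180, -306) = (17.5, 28.75)
Step 3: at (17.5, 28.75), ∇J = (657, 1125) → (17.5, 28.75) − 0.125·(657, 1125) = (-64.625, -111.875)
J(-64.625, -111.875) = 305923.171875

305923.171875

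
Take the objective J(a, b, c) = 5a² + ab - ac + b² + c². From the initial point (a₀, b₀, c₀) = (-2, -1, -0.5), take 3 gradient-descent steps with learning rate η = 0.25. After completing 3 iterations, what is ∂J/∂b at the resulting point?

9.265625

∇J = (10a + b - c, a + 2b, -a + 2c)
Step 1: at (-2, -1, -0.5), ∇J = (-20.5, -4, 1) → (-2, -1, -0.5) − 0.25·(-20.5, -4, 1) = (3.125, 0, -0.75)
Step 2: at (3.125, 0, -0.75), ∇J = (32, 3.125, -4.625) → (3.125, 0, -0.75) − 0.25·(32, 3.125, -4.625) = (-4.875, -0.78125, 0.40625)
Step 3: at (-4.875, -0.78125, 0.40625), ∇J = (-49.9375, -6.4375, 5.6875) → (-4.875, -0.78125, 0.40625) − 0.25·(-49.9375, -6.4375, 5.6875) = (7.609375, 0.828125, -1.015625)
∂J/∂b at (7.609375, 0.828125, -1.015625) = 9.265625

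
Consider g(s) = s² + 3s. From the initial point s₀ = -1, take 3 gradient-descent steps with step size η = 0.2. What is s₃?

-1.392

g′(s) = 2s + 3
Step 1: g′(-1) = 1; s₁ = -1 − 0.2·1 = -1.2
Step 2: g′(-1.2) = 0.6; s₂ = -1.2 − 0.2·0.6 = -1.32
Step 3: g′(-1.32) = 0.36; s₃ = -1.32 − 0.2·0.36 = -1.392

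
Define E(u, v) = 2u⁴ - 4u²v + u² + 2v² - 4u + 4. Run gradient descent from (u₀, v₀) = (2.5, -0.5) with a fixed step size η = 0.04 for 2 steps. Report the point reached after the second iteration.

(5.04143488, 1.870176)

∇E = (8u³ - 8uv + 2u - 4, -4u² + 4v)
(u₁, v₁) = (2.5, -0.5) − 0.04·(136, -27) = (-2.94, 0.58)
(u₂, v₂) = (-2.94, 0.58) − 0.04·(-199.535872, -32.2544) = (5.04143488, 1.870176)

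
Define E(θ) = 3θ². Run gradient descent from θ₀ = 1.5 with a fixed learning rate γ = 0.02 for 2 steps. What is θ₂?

E′(θ) = 6θ
Step 1: E′(1.5) = 9; θ₁ = 1.5 − 0.02·9 = 1.32
Step 2: E′(1.32) = 7.92; θ₂ = 1.32 − 0.02·7.92 = 1.1616

1.1616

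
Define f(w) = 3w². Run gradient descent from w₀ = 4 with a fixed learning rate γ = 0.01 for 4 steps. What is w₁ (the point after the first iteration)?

3.76

f′(w) = 6w
w₁ = 4 − 0.01·24 = 3.76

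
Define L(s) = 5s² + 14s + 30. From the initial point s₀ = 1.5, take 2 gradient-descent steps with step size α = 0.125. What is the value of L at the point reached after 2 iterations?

L′(s) = 10s + 14
s₁ = 1.5 − 0.125·29 = -2.125
s₂ = -2.125 − 0.125·(-7.25) = -1.21875
L(-1.21875) = 20.3642578125

20.3642578125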